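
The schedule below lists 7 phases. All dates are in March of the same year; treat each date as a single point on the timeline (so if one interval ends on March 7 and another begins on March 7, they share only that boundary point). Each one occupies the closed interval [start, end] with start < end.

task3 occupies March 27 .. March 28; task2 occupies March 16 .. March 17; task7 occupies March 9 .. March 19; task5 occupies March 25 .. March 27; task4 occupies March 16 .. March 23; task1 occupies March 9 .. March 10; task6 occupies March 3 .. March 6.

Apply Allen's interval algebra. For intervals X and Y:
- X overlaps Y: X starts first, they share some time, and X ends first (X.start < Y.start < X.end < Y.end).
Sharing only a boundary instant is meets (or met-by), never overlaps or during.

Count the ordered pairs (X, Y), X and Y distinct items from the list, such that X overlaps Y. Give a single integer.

1

Checking all 42 ordered pairs for relation 'overlaps'; matching pairs in alphabetical order:
(task7, task4): task7 overlaps task4 ✓
Count: 1.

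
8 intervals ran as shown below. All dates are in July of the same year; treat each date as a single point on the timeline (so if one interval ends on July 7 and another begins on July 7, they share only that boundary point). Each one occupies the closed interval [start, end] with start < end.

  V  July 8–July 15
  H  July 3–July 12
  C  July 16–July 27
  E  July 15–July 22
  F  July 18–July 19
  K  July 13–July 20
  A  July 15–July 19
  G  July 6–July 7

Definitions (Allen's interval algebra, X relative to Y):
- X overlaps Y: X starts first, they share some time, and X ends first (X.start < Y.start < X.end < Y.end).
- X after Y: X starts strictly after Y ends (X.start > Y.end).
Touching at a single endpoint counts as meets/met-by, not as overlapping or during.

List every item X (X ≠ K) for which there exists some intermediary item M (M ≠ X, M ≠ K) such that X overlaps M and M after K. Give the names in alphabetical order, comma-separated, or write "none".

Target K = [July 13, July 20].
Intermediaries M with M after K: none.
Union: none.

none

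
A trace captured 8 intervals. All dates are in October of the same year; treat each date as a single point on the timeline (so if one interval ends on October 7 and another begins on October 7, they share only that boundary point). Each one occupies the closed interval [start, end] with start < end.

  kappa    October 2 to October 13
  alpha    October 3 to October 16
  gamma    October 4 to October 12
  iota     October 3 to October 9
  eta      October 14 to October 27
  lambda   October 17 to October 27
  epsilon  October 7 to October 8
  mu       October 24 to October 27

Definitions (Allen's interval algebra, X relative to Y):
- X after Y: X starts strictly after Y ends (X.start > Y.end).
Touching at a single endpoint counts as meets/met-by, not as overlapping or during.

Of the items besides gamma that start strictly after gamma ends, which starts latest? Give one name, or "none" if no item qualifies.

mu

Target gamma = [October 4, October 12].
alpha [October 3, October 16] → contains → excluded.
epsilon [October 7, October 8] → during → excluded.
eta [October 14, October 27] → after → candidate.
iota [October 3, October 9] → overlaps → excluded.
kappa [October 2, October 13] → contains → excluded.
lambda [October 17, October 27] → after → candidate.
mu [October 24, October 27] → after → candidate.
Among candidates, latest start is October 24 → mu.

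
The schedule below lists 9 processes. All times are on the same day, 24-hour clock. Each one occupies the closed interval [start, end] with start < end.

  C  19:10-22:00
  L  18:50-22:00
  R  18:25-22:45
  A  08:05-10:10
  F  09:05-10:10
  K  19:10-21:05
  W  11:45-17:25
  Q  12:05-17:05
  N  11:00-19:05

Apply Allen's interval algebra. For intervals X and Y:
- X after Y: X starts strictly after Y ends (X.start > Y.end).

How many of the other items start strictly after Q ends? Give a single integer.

4

Target Q = [12:05, 17:05].
A [08:05, 10:10] → before → no.
C [19:10, 22:00] → after → counts.
F [09:05, 10:10] → before → no.
K [19:10, 21:05] → after → counts.
L [18:50, 22:00] → after → counts.
N [11:00, 19:05] → contains → no.
R [18:25, 22:45] → after → counts.
W [11:45, 17:25] → contains → no.
Total: 4.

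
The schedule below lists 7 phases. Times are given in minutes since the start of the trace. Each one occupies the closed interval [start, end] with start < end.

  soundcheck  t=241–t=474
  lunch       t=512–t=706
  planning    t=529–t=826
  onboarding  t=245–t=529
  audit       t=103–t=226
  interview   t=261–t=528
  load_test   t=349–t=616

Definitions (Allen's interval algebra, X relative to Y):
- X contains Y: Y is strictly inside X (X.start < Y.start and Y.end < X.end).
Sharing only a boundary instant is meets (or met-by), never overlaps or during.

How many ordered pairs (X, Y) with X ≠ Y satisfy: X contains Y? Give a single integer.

1

Checking all 42 ordered pairs for relation 'contains'; matching pairs in alphabetical order:
(onboarding, interview): onboarding contains interview ✓
Count: 1.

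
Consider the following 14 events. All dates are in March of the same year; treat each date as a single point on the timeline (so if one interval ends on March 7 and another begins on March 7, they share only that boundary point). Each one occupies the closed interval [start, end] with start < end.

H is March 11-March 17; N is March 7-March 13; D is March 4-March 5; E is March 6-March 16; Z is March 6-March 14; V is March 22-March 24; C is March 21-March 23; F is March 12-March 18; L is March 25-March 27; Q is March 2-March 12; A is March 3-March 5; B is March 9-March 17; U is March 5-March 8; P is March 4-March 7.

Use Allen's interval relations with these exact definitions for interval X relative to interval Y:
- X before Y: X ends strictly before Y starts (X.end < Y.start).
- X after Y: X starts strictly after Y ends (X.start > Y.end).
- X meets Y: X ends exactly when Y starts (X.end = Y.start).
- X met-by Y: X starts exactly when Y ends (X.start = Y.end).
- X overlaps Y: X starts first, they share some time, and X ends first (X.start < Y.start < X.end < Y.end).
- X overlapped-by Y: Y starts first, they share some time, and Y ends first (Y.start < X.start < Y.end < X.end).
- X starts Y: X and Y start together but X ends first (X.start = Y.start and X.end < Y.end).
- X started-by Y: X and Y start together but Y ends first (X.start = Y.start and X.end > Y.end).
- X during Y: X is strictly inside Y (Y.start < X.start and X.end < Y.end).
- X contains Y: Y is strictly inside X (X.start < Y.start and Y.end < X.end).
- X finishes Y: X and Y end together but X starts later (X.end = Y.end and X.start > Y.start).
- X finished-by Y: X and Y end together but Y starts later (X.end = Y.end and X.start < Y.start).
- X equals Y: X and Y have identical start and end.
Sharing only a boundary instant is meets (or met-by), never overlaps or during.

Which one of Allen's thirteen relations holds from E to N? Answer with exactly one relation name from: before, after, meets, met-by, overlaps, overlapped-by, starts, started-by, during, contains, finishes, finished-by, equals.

E = [March 6, March 16]; N = [March 7, March 13].
Compare endpoints: E.start < N.start, E.start < N.end, E.end > N.start, E.end > N.end.
That pattern is 'contains'.

contains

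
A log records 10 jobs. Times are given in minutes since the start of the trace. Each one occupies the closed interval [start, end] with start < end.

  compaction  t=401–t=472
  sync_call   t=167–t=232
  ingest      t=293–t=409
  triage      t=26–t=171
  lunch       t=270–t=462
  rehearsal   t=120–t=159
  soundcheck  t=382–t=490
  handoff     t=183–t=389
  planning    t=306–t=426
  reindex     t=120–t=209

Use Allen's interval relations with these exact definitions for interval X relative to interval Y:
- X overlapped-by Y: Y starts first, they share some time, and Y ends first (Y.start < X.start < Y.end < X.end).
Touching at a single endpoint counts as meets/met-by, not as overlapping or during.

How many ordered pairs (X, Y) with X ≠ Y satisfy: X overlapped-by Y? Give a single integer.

16

Checking all 90 ordered pairs for relation 'overlapped-by'; matching pairs in alphabetical order:
(compaction, ingest): compaction overlapped-by ingest ✓
(compaction, lunch): compaction overlapped-by lunch ✓
(compaction, planning): compaction overlapped-by planning ✓
(handoff, reindex): handoff overlapped-by reindex ✓
(handoff, sync_call): handoff overlapped-by sync_call ✓
(ingest, handoff): ingest overlapped-by handoff ✓
(lunch, handoff): lunch overlapped-by handoff ✓
(planning, handoff): planning overlapped-by handoff ✓
(planning, ingest): planning overlapped-by ingest ✓
(reindex, triage): reindex overlapped-by triage ✓
(soundcheck, handoff): soundcheck overlapped-by handoff ✓
(soundcheck, ingest): soundcheck overlapped-by ingest ✓
(soundcheck, lunch): soundcheck overlapped-by lunch ✓
(soundcheck, planning): soundcheck overlapped-by planning ✓
(sync_call, reindex): sync_call overlapped-by reindex ✓
(sync_call, triage): sync_call overlapped-by triage ✓
Count: 16.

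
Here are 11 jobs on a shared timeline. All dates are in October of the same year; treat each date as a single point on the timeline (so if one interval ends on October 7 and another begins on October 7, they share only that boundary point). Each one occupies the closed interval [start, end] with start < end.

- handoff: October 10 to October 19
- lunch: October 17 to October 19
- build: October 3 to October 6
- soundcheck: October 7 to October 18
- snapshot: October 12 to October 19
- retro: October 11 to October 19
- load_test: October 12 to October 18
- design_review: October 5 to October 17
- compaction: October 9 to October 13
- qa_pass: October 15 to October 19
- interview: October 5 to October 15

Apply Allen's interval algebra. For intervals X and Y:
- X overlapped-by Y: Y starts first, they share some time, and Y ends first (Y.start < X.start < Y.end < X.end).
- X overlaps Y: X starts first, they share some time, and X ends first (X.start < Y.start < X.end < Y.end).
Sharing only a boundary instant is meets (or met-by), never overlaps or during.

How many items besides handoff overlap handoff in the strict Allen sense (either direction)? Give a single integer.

4

Target handoff = [October 10, October 19].
build [October 3, October 6] → before → no.
compaction [October 9, October 13] → overlaps → counts.
design_review [October 5, October 17] → overlaps → counts.
interview [October 5, October 15] → overlaps → counts.
load_test [October 12, October 18] → during → no.
lunch [October 17, October 19] → finishes → no.
qa_pass [October 15, October 19] → finishes → no.
retro [October 11, October 19] → finishes → no.
snapshot [October 12, October 19] → finishes → no.
soundcheck [October 7, October 18] → overlaps → counts.
Total: 4.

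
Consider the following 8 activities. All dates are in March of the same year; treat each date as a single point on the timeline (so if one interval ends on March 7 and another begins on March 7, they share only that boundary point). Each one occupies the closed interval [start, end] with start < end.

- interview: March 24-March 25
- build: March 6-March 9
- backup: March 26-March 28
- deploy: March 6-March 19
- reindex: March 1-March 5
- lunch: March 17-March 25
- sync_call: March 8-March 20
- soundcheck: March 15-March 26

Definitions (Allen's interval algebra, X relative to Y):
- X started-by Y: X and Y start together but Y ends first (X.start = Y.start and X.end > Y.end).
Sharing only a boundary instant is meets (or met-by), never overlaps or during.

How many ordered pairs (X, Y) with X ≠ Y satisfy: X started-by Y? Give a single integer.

1

Checking all 56 ordered pairs for relation 'started-by'; matching pairs in alphabetical order:
(deploy, build): deploy started-by build ✓
Count: 1.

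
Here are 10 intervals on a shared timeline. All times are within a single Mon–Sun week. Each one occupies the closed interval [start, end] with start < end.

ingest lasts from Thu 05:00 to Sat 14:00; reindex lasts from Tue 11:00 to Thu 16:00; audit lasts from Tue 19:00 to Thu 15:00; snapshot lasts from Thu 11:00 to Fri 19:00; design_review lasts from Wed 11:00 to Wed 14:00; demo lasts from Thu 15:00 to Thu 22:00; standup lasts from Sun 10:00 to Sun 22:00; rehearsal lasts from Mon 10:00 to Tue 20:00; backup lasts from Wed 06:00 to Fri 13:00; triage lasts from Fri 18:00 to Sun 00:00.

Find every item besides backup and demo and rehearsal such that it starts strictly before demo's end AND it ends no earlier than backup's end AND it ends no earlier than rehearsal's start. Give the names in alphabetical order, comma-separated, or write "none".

ingest, snapshot

Conditions: its start is strictly before demo's end (X.start < Thu 22:00) AND its end is no earlier than backup's end (X.end >= Fri 13:00) AND its end is no earlier than rehearsal's start (X.end >= Mon 10:00).
audit: start Tue 19:00 < Thu 22:00? ✓; end Thu 15:00 >= Fri 13:00? ✗; end Thu 15:00 >= Mon 10:00? ✓ → no.
design_review: start Wed 11:00 < Thu 22:00? ✓; end Wed 14:00 >= Fri 13:00? ✗; end Wed 14:00 >= Mon 10:00? ✓ → no.
ingest: start Thu 05:00 < Thu 22:00? ✓; end Sat 14:00 >= Fri 13:00? ✓; end Sat 14:00 >= Mon 10:00? ✓ → yes.
reindex: start Tue 11:00 < Thu 22:00? ✓; end Thu 16:00 >= Fri 13:00? ✗; end Thu 16:00 >= Mon 10:00? ✓ → no.
snapshot: start Thu 11:00 < Thu 22:00? ✓; end Fri 19:00 >= Fri 13:00? ✓; end Fri 19:00 >= Mon 10:00? ✓ → yes.
standup: start Sun 10:00 < Thu 22:00? ✗; end Sun 22:00 >= Fri 13:00? ✓; end Sun 22:00 >= Mon 10:00? ✓ → no.
triage: start Fri 18:00 < Thu 22:00? ✗; end Sun 00:00 >= Fri 13:00? ✓; end Sun 00:00 >= Mon 10:00? ✓ → no.
Result: ingest, snapshot.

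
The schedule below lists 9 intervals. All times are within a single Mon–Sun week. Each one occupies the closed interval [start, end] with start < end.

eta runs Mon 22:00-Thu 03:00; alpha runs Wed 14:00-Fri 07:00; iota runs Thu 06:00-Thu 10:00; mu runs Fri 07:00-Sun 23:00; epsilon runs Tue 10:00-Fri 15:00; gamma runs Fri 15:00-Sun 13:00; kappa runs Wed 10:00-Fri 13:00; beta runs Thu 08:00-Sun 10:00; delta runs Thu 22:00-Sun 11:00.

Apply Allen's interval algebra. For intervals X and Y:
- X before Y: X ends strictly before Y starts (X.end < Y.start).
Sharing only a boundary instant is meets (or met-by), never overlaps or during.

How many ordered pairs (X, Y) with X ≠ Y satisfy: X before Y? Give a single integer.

Checking all 72 ordered pairs for relation 'before'; matching pairs in alphabetical order:
(alpha, gamma): alpha before gamma ✓
(eta, beta): eta before beta ✓
(eta, delta): eta before delta ✓
(eta, gamma): eta before gamma ✓
(eta, iota): eta before iota ✓
(eta, mu): eta before mu ✓
(iota, delta): iota before delta ✓
(iota, gamma): iota before gamma ✓
(iota, mu): iota before mu ✓
(kappa, gamma): kappa before gamma ✓
Count: 10.

10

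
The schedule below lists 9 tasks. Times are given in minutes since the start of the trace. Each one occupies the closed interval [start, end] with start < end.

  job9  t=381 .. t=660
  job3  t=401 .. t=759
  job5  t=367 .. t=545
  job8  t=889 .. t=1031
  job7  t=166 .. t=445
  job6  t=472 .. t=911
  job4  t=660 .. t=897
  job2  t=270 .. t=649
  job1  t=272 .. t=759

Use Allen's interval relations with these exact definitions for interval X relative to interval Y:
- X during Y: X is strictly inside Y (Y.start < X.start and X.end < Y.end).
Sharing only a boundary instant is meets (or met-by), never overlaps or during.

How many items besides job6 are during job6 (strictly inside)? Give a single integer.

1

Target job6 = [t=472, t=911].
job1 [t=272, t=759] → overlaps → no.
job2 [t=270, t=649] → overlaps → no.
job3 [t=401, t=759] → overlaps → no.
job4 [t=660, t=897] → during → counts.
job5 [t=367, t=545] → overlaps → no.
job7 [t=166, t=445] → before → no.
job8 [t=889, t=1031] → overlapped-by → no.
job9 [t=381, t=660] → overlaps → no.
Total: 1.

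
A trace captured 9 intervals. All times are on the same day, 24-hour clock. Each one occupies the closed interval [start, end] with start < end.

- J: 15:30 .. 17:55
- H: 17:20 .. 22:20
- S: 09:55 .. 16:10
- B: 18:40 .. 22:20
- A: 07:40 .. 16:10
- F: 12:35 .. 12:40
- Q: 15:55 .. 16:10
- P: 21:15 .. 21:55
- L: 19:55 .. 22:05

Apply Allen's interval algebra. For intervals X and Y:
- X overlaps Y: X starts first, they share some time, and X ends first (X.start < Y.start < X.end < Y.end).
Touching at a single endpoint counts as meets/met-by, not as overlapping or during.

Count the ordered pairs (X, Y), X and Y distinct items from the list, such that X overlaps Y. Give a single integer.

Checking all 72 ordered pairs for relation 'overlaps'; matching pairs in alphabetical order:
(A, J): A overlaps J ✓
(J, H): J overlaps H ✓
(S, J): S overlaps J ✓
Count: 3.

3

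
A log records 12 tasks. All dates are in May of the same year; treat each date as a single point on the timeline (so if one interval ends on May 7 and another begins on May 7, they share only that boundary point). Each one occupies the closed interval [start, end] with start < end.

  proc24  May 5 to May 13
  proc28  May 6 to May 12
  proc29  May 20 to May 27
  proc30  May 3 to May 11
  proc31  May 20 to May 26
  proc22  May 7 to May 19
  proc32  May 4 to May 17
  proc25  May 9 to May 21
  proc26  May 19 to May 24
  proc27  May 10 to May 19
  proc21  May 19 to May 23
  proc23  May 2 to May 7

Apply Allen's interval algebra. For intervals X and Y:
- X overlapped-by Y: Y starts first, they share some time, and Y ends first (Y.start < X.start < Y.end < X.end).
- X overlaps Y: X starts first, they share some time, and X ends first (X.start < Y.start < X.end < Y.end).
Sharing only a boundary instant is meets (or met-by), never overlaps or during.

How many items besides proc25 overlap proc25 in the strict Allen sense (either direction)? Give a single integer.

Target proc25 = [May 9, May 21].
proc21 [May 19, May 23] → overlapped-by → counts.
proc22 [May 7, May 19] → overlaps → counts.
proc23 [May 2, May 7] → before → no.
proc24 [May 5, May 13] → overlaps → counts.
proc26 [May 19, May 24] → overlapped-by → counts.
proc27 [May 10, May 19] → during → no.
proc28 [May 6, May 12] → overlaps → counts.
proc29 [May 20, May 27] → overlapped-by → counts.
proc30 [May 3, May 11] → overlaps → counts.
proc31 [May 20, May 26] → overlapped-by → counts.
proc32 [May 4, May 17] → overlaps → counts.
Total: 9.

9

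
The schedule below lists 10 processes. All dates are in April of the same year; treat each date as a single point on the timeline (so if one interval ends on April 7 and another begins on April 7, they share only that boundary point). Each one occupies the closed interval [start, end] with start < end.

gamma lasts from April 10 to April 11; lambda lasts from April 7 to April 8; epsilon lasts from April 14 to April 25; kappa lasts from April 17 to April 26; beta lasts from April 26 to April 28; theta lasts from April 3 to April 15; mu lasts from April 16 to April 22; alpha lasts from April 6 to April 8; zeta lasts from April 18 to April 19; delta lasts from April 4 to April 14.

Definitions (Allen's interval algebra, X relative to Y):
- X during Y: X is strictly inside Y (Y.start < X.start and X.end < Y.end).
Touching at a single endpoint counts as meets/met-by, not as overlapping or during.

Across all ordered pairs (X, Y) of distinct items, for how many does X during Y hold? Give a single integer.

11

Checking all 90 ordered pairs for relation 'during'; matching pairs in alphabetical order:
(alpha, delta): alpha during delta ✓
(alpha, theta): alpha during theta ✓
(delta, theta): delta during theta ✓
(gamma, delta): gamma during delta ✓
(gamma, theta): gamma during theta ✓
(lambda, delta): lambda during delta ✓
(lambda, theta): lambda during theta ✓
(mu, epsilon): mu during epsilon ✓
(zeta, epsilon): zeta during epsilon ✓
(zeta, kappa): zeta during kappa ✓
(zeta, mu): zeta during mu ✓
Count: 11.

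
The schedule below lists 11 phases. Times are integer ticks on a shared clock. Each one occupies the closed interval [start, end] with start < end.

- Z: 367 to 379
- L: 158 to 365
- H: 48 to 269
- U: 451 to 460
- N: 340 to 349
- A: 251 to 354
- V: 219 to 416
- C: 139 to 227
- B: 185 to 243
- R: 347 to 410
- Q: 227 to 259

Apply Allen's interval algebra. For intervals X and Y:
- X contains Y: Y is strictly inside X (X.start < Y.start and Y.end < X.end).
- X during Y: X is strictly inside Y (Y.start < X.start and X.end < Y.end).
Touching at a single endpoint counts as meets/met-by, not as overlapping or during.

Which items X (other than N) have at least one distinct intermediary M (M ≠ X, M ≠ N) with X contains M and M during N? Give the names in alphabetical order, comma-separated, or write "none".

Target N = [340, 349].
Intermediaries M with M during N: none.
Union: none.

none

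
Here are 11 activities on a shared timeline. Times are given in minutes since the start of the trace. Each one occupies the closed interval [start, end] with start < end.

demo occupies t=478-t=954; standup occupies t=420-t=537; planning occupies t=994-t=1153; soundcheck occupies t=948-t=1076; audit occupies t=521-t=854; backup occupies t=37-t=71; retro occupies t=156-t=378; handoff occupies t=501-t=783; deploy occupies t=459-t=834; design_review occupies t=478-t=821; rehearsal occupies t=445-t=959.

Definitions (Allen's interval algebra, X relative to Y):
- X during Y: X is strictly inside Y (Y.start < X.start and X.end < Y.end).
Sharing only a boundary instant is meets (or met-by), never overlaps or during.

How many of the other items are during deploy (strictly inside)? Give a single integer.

2

Target deploy = [t=459, t=834].
audit [t=521, t=854] → overlapped-by → no.
backup [t=37, t=71] → before → no.
demo [t=478, t=954] → overlapped-by → no.
design_review [t=478, t=821] → during → counts.
handoff [t=501, t=783] → during → counts.
planning [t=994, t=1153] → after → no.
rehearsal [t=445, t=959] → contains → no.
retro [t=156, t=378] → before → no.
soundcheck [t=948, t=1076] → after → no.
standup [t=420, t=537] → overlaps → no.
Total: 2.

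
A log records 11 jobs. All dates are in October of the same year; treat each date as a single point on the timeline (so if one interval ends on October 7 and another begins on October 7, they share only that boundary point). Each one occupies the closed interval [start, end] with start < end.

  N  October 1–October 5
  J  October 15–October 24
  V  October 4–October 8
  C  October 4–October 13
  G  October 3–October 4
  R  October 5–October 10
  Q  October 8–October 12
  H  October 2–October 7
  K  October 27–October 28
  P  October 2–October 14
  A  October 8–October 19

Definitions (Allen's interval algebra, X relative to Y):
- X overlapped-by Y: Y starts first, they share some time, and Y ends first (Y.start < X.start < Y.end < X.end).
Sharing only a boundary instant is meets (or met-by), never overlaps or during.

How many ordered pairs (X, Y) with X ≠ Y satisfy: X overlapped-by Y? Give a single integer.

13

Checking all 110 ordered pairs for relation 'overlapped-by'; matching pairs in alphabetical order:
(A, C): A overlapped-by C ✓
(A, P): A overlapped-by P ✓
(A, R): A overlapped-by R ✓
(C, H): C overlapped-by H ✓
(C, N): C overlapped-by N ✓
(H, N): H overlapped-by N ✓
(J, A): J overlapped-by A ✓
(P, N): P overlapped-by N ✓
(Q, R): Q overlapped-by R ✓
(R, H): R overlapped-by H ✓
(R, V): R overlapped-by V ✓
(V, H): V overlapped-by H ✓
(V, N): V overlapped-by N ✓
Count: 13.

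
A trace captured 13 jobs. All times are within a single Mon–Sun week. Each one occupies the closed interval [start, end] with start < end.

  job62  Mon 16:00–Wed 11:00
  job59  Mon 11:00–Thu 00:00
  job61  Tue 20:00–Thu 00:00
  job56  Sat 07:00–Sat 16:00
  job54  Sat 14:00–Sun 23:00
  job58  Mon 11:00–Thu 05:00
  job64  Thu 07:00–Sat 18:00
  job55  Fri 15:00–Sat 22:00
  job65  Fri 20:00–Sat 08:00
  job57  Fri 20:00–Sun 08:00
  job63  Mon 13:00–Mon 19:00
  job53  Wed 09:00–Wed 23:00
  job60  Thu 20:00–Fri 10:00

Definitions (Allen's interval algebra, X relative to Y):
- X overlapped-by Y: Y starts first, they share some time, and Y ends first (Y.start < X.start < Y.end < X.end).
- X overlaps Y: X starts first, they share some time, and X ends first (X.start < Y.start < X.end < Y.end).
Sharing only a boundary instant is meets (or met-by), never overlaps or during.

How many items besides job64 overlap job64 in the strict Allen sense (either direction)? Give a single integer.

3

Target job64 = [Thu 07:00, Sat 18:00].
job53 [Wed 09:00, Wed 23:00] → before → no.
job54 [Sat 14:00, Sun 23:00] → overlapped-by → counts.
job55 [Fri 15:00, Sat 22:00] → overlapped-by → counts.
job56 [Sat 07:00, Sat 16:00] → during → no.
job57 [Fri 20:00, Sun 08:00] → overlapped-by → counts.
job58 [Mon 11:00, Thu 05:00] → before → no.
job59 [Mon 11:00, Thu 00:00] → before → no.
job60 [Thu 20:00, Fri 10:00] → during → no.
job61 [Tue 20:00, Thu 00:00] → before → no.
job62 [Mon 16:00, Wed 11:00] → before → no.
job63 [Mon 13:00, Mon 19:00] → before → no.
job65 [Fri 20:00, Sat 08:00] → during → no.
Total: 3.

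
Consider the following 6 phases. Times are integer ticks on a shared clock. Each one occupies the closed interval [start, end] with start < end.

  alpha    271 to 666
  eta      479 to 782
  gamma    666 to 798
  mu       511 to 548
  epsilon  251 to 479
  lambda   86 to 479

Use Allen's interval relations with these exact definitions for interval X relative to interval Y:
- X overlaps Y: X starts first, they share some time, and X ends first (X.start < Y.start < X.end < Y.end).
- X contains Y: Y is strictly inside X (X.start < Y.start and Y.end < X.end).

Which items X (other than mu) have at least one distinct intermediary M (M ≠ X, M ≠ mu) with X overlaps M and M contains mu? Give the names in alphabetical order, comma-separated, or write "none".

Target mu = [511, 548].
Intermediaries M with M contains mu: alpha, eta.
Via alpha — items with X overlaps alpha: epsilon, lambda.
Via eta — items with X overlaps eta: alpha.
Union: alpha, epsilon, lambda.

alpha, epsilon, lambda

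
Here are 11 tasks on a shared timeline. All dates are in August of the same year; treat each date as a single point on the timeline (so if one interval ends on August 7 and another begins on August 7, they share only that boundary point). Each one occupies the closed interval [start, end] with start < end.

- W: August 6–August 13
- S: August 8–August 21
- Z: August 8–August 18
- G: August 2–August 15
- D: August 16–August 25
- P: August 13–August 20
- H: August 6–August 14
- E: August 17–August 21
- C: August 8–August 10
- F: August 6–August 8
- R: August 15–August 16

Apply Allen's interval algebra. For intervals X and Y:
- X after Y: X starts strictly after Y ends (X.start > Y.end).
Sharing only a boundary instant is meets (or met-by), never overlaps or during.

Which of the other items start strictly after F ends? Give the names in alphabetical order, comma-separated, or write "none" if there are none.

Target F = [August 6, August 8].
C [August 8, August 10] → met-by → no.
D [August 16, August 25] → after → yes.
E [August 17, August 21] → after → yes.
G [August 2, August 15] → contains → no.
H [August 6, August 14] → started-by → no.
P [August 13, August 20] → after → yes.
R [August 15, August 16] → after → yes.
S [August 8, August 21] → met-by → no.
W [August 6, August 13] → started-by → no.
Z [August 8, August 18] → met-by → no.
Result: D, E, P, R.

D, E, P, R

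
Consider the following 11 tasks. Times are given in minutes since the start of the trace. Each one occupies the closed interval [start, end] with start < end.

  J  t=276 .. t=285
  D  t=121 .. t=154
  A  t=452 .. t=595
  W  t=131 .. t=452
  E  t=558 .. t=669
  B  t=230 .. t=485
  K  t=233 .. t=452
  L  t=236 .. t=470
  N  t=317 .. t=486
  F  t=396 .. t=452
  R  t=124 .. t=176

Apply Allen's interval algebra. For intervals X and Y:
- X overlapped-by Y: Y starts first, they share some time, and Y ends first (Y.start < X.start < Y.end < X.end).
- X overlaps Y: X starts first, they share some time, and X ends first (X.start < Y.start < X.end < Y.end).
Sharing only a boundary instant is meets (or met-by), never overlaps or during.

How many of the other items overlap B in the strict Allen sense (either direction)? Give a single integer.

Target B = [t=230, t=485].
A [t=452, t=595] → overlapped-by → counts.
D [t=121, t=154] → before → no.
E [t=558, t=669] → after → no.
F [t=396, t=452] → during → no.
J [t=276, t=285] → during → no.
K [t=233, t=452] → during → no.
L [t=236, t=470] → during → no.
N [t=317, t=486] → overlapped-by → counts.
R [t=124, t=176] → before → no.
W [t=131, t=452] → overlaps → counts.
Total: 3.

3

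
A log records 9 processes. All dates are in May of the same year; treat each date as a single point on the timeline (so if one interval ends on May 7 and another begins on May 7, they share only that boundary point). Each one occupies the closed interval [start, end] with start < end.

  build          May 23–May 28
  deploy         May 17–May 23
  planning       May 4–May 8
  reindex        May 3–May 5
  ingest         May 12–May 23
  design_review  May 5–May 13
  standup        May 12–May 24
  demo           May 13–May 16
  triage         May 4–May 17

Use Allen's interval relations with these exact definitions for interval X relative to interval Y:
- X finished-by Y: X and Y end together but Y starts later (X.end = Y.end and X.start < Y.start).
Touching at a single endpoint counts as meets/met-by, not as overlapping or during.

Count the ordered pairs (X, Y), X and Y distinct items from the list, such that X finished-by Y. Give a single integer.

1

Checking all 72 ordered pairs for relation 'finished-by'; matching pairs in alphabetical order:
(ingest, deploy): ingest finished-by deploy ✓
Count: 1.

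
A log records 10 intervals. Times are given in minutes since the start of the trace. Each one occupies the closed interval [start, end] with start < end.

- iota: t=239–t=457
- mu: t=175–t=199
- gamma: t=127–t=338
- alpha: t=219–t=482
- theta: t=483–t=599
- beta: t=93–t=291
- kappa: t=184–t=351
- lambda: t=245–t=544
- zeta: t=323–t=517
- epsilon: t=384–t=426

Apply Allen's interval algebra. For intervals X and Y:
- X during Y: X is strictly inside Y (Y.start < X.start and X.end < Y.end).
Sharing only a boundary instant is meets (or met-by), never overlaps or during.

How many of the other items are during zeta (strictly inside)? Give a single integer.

Target zeta = [t=323, t=517].
alpha [t=219, t=482] → overlaps → no.
beta [t=93, t=291] → before → no.
epsilon [t=384, t=426] → during → counts.
gamma [t=127, t=338] → overlaps → no.
iota [t=239, t=457] → overlaps → no.
kappa [t=184, t=351] → overlaps → no.
lambda [t=245, t=544] → contains → no.
mu [t=175, t=199] → before → no.
theta [t=483, t=599] → overlapped-by → no.
Total: 1.

1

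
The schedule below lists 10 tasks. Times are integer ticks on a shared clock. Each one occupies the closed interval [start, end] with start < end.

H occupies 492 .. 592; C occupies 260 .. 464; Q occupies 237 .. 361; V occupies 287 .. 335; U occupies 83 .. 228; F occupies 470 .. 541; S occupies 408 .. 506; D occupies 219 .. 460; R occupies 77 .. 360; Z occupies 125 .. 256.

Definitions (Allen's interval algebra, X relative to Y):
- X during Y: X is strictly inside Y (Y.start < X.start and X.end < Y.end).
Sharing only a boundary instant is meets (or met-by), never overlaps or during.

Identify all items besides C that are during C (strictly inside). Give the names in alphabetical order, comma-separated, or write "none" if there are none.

V

Target C = [260, 464].
D [219, 460] → overlaps → no.
F [470, 541] → after → no.
H [492, 592] → after → no.
Q [237, 361] → overlaps → no.
R [77, 360] → overlaps → no.
S [408, 506] → overlapped-by → no.
U [83, 228] → before → no.
V [287, 335] → during → yes.
Z [125, 256] → before → no.
Result: V.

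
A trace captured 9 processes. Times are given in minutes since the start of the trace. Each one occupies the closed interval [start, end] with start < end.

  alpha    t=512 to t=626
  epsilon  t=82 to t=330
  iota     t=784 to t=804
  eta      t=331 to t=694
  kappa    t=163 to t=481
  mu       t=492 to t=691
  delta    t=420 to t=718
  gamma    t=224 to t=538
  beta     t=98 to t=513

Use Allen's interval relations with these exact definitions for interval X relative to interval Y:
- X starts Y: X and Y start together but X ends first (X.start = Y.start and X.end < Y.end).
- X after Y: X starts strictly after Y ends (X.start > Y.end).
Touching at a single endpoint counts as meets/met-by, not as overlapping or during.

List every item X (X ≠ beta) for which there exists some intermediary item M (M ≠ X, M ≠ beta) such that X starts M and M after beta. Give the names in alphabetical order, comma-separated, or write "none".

none

Target beta = [t=98, t=513].
Intermediaries M with M after beta: iota.
Via iota — items with X starts iota: none.
Union: none.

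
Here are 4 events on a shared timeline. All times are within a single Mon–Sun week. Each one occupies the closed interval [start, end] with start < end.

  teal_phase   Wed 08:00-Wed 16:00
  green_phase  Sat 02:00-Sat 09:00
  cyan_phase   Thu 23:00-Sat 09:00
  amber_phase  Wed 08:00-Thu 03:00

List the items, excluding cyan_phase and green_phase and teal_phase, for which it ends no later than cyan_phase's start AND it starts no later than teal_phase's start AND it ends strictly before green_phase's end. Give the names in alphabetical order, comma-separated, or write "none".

amber_phase

Conditions: its end is no later than cyan_phase's start (X.end <= Thu 23:00) AND its start is no later than teal_phase's start (X.start <= Wed 08:00) AND its end is strictly before green_phase's end (X.end < Sat 09:00).
amber_phase: end Thu 03:00 <= Thu 23:00? ✓; start Wed 08:00 <= Wed 08:00? ✓; end Thu 03:00 < Sat 09:00? ✓ → yes.
Result: amber_phase.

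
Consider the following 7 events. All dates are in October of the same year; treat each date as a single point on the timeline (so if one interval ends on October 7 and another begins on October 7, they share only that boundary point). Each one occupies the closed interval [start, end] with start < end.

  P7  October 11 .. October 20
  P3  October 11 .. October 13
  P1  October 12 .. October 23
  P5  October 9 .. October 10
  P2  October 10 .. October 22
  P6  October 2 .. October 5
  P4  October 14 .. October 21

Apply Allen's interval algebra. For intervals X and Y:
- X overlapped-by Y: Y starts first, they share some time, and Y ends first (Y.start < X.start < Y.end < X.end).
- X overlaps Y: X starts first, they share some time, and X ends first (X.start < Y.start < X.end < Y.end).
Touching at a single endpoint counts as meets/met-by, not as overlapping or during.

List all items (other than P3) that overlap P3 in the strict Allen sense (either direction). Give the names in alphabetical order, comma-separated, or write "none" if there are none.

Target P3 = [October 11, October 13].
P1 [October 12, October 23] → overlapped-by → yes.
P2 [October 10, October 22] → contains → no.
P4 [October 14, October 21] → after → no.
P5 [October 9, October 10] → before → no.
P6 [October 2, October 5] → before → no.
P7 [October 11, October 20] → started-by → no.
Result: P1.

P1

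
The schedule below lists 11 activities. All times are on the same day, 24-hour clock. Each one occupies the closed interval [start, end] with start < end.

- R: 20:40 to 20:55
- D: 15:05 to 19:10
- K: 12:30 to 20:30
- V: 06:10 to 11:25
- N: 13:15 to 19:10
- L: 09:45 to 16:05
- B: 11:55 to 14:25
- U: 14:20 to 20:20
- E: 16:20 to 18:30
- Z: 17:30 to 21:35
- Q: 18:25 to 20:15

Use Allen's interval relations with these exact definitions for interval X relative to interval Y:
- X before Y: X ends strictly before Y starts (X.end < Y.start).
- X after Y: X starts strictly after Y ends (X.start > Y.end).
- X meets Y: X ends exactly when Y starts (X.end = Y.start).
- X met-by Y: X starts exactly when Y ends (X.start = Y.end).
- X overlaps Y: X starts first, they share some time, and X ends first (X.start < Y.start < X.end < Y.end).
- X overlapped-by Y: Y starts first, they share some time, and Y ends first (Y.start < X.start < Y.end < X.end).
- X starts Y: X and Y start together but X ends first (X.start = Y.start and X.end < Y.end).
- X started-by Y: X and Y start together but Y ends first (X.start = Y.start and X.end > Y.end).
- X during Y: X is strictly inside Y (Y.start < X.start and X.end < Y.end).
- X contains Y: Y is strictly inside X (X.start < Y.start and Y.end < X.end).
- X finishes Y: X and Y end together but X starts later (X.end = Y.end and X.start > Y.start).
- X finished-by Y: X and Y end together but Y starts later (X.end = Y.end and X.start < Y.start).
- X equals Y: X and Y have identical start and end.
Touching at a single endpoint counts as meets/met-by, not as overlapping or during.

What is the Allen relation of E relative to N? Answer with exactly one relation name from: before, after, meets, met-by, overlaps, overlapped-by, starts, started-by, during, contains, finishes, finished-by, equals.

E = [16:20, 18:30]; N = [13:15, 19:10].
Compare endpoints: E.start > N.start, E.start < N.end, E.end > N.start, E.end < N.end.
That pattern is 'during'.

during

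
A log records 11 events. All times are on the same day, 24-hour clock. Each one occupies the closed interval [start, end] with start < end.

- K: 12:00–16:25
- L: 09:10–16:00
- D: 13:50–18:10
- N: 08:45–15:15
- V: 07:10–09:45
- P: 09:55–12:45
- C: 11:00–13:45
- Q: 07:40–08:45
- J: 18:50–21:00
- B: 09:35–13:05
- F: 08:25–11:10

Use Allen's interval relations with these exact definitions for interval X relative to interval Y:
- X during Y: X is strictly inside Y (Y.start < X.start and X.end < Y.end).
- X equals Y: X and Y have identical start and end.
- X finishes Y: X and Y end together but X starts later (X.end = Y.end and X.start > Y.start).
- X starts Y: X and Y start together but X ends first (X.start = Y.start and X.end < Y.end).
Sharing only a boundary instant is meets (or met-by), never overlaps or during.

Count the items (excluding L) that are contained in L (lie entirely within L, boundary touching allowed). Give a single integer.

3

Target L = [09:10, 16:00].
B [09:35, 13:05] → during → counts.
C [11:00, 13:45] → during → counts.
D [13:50, 18:10] → overlapped-by → no.
F [08:25, 11:10] → overlaps → no.
J [18:50, 21:00] → after → no.
K [12:00, 16:25] → overlapped-by → no.
N [08:45, 15:15] → overlaps → no.
P [09:55, 12:45] → during → counts.
Q [07:40, 08:45] → before → no.
V [07:10, 09:45] → overlaps → no.
Total: 3.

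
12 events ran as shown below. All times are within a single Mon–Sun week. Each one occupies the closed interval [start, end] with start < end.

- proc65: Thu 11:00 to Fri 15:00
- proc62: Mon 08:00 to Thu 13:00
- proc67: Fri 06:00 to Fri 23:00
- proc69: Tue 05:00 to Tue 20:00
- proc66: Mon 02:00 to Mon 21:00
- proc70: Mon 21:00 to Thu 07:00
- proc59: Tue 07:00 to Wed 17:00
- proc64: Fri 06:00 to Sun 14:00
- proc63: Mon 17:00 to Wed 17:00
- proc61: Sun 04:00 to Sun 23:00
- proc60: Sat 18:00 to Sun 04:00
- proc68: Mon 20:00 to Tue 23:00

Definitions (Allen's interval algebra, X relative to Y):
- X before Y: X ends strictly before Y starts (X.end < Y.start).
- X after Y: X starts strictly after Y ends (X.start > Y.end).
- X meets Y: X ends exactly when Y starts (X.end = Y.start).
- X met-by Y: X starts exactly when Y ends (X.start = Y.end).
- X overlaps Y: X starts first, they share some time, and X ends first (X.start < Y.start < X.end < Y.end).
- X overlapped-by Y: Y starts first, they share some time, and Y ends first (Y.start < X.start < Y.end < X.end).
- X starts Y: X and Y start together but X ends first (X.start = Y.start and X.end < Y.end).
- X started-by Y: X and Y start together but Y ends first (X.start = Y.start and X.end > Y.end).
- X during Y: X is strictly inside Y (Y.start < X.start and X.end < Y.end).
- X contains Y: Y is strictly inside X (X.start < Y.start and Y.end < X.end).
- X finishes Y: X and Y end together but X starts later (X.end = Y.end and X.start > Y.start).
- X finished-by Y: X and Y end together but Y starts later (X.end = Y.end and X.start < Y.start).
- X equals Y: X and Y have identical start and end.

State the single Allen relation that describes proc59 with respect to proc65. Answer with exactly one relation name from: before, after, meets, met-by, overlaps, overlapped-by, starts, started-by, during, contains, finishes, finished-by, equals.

proc59 = [Tue 07:00, Wed 17:00]; proc65 = [Thu 11:00, Fri 15:00].
Compare endpoints: proc59.start < proc65.start, proc59.start < proc65.end, proc59.end < proc65.start, proc59.end < proc65.end.
That pattern is 'before'.

before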